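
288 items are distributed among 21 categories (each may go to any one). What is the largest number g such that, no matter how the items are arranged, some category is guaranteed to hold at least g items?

By pigeonhole, the 21 categories are the holes and the 288 items are the pigeons.
If every category held at most 13 items, the total would be at most 21 × 13 = 273, which is less than 288.
So some category holds at least ⌈288/21⌉ = 14 items.

14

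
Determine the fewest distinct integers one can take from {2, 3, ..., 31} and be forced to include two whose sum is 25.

20

Two chosen integers sum to 25 exactly when both halves of some pair {x, 25−x} with 2 ≤ x ≤ 25−x ≤ 23 are chosen — 11 such pairs.
The remaining 8 elements (those with no distinct partner in range) can never complete a 25-sum, so the worst case takes all of them and one from each pair: 8 + 11 = 19.
By pigeonhole, the 20th integer has to be the second member of some pair, so 19 + 1 = 20.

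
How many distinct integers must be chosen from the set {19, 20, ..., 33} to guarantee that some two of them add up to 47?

A set avoiding the sum 47 can contain at most one of each pair {x, 47−x}, plus the 5 elements whose complement lies outside the range.
The integers 24, …, 33 (10 of them) are such a set: any two sum to at least 24+25 = 49 > 47.
Pigeonhole: any 11th integer completes one of the 5 pairs, so 11 choices force a sum of 47.

11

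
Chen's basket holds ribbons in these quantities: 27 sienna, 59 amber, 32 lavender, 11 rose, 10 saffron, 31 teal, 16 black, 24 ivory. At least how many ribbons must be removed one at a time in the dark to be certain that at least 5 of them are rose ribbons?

204

In the worst case for collecting rose ribbons, every non-rose ribbon comes out first.
There are 27 + 59 + 32 + 10 + 31 + 16 + 24 = 199 non-rose ribbons altogether.
After those, each further ribbon must be rose, so 199 + 5 = 204 draws guarantee 5 rose ribbons.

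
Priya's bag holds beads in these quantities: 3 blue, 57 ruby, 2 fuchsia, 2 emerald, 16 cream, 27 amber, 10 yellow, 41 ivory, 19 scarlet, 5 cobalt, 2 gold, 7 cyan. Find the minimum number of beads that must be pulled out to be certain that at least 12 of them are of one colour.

The 12 colours are the holes; the beads drawn are the pigeons.
To avoid 12 of any one colour, the worst case takes at most 11 of each colour, or every bead of a colour that has fewer than 11.
That gives 3 + 11 + 2 + 2 + 11 + 11 + 10 + 11 + 11 + 5 + 2 + 7 = 86 beads with no colour reaching 12.
The next bead forces some colour to 12, so 86 + 1 = 87.

87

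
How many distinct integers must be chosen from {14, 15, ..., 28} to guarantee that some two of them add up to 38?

11

Group the elements by complementary pair {x, 38−x}: {14,24}, {15,23}, {16,22}, …, giving 5 two-element pairs, the single value 19 (it cannot pair with itself since the integers are distinct), and 4 integers whose partner 38−x falls outside [14,28].
By the pigeonhole principle, treating each of those 10 groups as a pigeonhole, one can pick one integer per group — 10 integers — with no two summing to 38.
The 11th integer lands in an occupied pair, forcing a sum of 38.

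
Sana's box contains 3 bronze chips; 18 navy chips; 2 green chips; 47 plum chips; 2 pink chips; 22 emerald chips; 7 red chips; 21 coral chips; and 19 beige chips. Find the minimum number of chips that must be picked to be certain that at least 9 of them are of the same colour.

55

By the pigeonhole principle, the 9 colours are the holes; the chips drawn are the pigeons.
To avoid 9 of any one colour, the worst case takes at most 8 of each colour, or every chip of a colour that has fewer than 8.
That gives 3 + 8 + 2 + 8 + 2 + 8 + 7 + 8 + 8 = 54 chips with no colour reaching 9.
The next chip forces some colour to 9, so 54 + 1 = 55.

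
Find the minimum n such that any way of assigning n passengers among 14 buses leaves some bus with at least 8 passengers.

99

With 98 passengers one could put exactly 7 in each of the 14 buses, and no bus would reach 8.
By the pigeonhole principle, one more passenger must land in a bus that already has 7, giving it 8.
So 14 × 7 + 1 = 99 passengers are required.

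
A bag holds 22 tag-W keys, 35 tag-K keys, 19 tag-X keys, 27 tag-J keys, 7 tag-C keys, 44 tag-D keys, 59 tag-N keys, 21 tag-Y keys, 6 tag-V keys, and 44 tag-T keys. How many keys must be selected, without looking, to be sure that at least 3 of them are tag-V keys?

281

In the worst case for collecting tag-V keys, every non-tag-V key comes out first.
There are 22 + 35 + 19 + 27 + 7 + 44 + 59 + 21 + 44 = 278 non-tag-V keys altogether.
After those, each further key must be tag-V, so 278 + 3 = 281 draws guarantee 3 tag-V keys.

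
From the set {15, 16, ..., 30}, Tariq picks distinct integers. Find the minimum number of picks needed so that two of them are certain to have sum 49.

Two chosen integers sum to 49 exactly when both halves of some pair {x, 49−x} with 19 ≤ x ≤ 49−x ≤ 30 are chosen — 6 such pairs.
The remaining 4 elements (those with no distinct partner in range) can never complete a 49-sum, so the worst case takes all of them and one from each pair: 4 + 6 = 10.
The 11th integer has to be the second member of some pair, so 10 + 1 = 11.

11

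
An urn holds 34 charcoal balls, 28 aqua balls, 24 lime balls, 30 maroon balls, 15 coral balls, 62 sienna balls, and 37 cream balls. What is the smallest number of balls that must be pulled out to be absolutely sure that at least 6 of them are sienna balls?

In the worst case for collecting sienna balls, every non-sienna ball comes out first.
There are 34 + 28 + 24 + 30 + 15 + 37 = 168 non-sienna balls altogether.
After those, each further ball must be sienna, so 168 + 6 = 174 draws guarantee 6 sienna balls.

174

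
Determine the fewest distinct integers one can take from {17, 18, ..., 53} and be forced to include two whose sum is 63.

23

A set avoiding the sum 63 can contain at most one of each pair {x, 63−x}, plus the 7 elements whose complement lies outside the range.
The integers 32, …, 53 (22 of them) are such a set: any two sum to at least 32+33 = 65 > 63.
By pigeonhole, any 23rd integer completes one of the 15 pairs, so 23 choices force a sum of 63.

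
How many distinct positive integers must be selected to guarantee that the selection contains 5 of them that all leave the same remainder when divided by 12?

49

The 12 residue classes mod 12 are the pigeonholes.
With 48 integers one could put 4 in each residue class and have no class reach 5.
The 49th integer pushes some class to 5, so 12·4 + 1 = 49.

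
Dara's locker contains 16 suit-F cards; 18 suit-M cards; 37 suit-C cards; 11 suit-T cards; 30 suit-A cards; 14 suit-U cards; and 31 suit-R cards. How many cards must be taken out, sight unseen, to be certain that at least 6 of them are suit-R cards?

In the worst case for collecting suit-R cards, every non-suit-R card comes out first.
There are 16 + 18 + 37 + 11 + 30 + 14 = 126 non-suit-R cards altogether.
After those, each further card must be suit-R, so 126 + 6 = 132 draws guarantee 6 suit-R cards.

132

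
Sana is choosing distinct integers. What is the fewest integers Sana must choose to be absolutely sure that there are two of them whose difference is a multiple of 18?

Integers whose pairwise differences are multiples of 18 are exactly those sharing a remainder mod 18. The 18 residue classes mod 18 are the pigeonholes.
With 18 integers one could put 1 in each residue class and have no class reach 2.
The 19th integer pushes some class to 2, so 18·1 + 1 = 19.

19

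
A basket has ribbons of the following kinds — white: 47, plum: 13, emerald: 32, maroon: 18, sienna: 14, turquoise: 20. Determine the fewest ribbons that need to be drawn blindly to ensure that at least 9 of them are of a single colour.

An adversary could hand out at most 8 ribbons per colour: 8 + 8 + 8 + 8 + 8 + 8 = 48 ribbons and still no colour has 9.
Pigeonhole: one more ribbon lands in a colour already at 8, so 49 draws are enough and 48 are not.

49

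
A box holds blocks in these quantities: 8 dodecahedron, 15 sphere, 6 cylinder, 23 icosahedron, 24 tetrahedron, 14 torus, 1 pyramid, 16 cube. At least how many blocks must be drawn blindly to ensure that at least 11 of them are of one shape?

66

Pigeonhole: the 8 shapes are the holes; the blocks drawn are the pigeons.
To avoid 11 of any one shape, the worst case takes at most 10 of each shape, or every block of a shape that has fewer than 10.
That gives 8 + 10 + 6 + 10 + 10 + 10 + 1 + 10 = 65 blocks with no shape reaching 11.
The next block forces some shape to 11, so 65 + 1 = 66.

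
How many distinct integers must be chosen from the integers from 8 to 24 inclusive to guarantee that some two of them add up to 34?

Group the elements by complementary pair {x, 34−x}: {10,24}, {11,23}, {12,22}, …, giving 7 two-element pairs, the single value 17 (it cannot pair with itself since the integers are distinct), and 2 integers whose partner 34−x falls outside [8,24].
By pigeonhole, treating each of those 10 groups as a pigeonhole, one can pick one integer per group — 10 integers — with no two summing to 34.
The 11th integer lands in an occupied pair, forcing a sum of 34.

11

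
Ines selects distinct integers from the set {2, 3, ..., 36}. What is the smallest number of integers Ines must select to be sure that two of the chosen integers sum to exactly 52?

26

Two chosen integers sum to 52 exactly when both halves of some pair {x, 52−x} with 16 ≤ x ≤ 52−x ≤ 36 are chosen — 10 such pairs.
The remaining 15 elements (those with no distinct partner in range) can never complete a 52-sum, so the worst case takes all of them and one from each pair: 15 + 10 = 25.
By pigeonhole, the 26th integer has to be the second member of some pair, so 25 + 1 = 26.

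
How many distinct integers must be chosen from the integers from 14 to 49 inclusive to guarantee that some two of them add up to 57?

22

A set avoiding the sum 57 can contain at most one of each pair {x, 57−x}, plus the 6 elements whose complement lies outside the range.
The integers 29, …, 49 (21 of them) are such a set: any two sum to at least 29+30 = 59 > 57.
Pigeonhole: any 22nd integer completes one of the 15 pairs, so 22 choices force a sum of 57.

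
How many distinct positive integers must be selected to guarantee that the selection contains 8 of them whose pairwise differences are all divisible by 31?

Integers whose pairwise differences are multiples of 31 are exactly those sharing a remainder mod 31. By pigeonhole, the 31 residue classes mod 31 are the pigeonholes.
With 217 integers one could put 7 in each residue class and have no class reach 8.
The 218th integer pushes some class to 8, so 31·7 + 1 = 218.

218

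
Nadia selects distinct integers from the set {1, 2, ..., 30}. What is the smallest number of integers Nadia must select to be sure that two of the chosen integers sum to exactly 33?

Two chosen integers sum to 33 exactly when both halves of some pair {x, 33−x} with 3 ≤ x ≤ 33−x ≤ 30 are chosen — 14 such pairs.
The remaining 2 elements (those with no distinct partner in range) can never complete a 33-sum, so the worst case takes all of them and one from each pair: 2 + 14 = 16.
By pigeonhole, the 17th integer has to be the second member of some pair, so 16 + 1 = 17.

17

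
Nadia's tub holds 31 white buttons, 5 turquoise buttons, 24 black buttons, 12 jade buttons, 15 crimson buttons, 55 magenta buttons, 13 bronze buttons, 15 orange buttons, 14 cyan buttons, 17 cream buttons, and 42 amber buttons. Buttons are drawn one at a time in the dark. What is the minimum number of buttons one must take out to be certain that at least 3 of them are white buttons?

In the worst case for collecting white buttons, every non-white button comes out first.
There are 5 + 24 + 12 + 15 + 55 + 13 + 15 + 14 + 17 + 42 = 212 non-white buttons altogether.
After those, each further button must be white, so 212 + 3 = 215 draws guarantee 3 white buttons.

215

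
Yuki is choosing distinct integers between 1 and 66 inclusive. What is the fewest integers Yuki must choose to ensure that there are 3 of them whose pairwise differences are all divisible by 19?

39

Integers whose pairwise differences are multiples of 19 are exactly those sharing a remainder mod 19. The 19 residue classes mod 19 are the pigeonholes.
With 38 integers one could put 2 in each residue class and have no class reach 3.
The 39th integer pushes some class to 3, so 19·2 + 1 = 39.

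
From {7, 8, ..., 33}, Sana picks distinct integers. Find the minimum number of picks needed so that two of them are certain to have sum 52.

21

Two chosen integers sum to 52 exactly when both halves of some pair {x, 52−x} with 19 ≤ x ≤ 52−x ≤ 33 are chosen — 7 such pairs.
The remaining 13 elements (those with no distinct partner in range) can never complete a 52-sum, so the worst case takes all of them and one from each pair: 13 + 7 = 20.
The 21st integer has to be the second member of some pair, so 20 + 1 = 21.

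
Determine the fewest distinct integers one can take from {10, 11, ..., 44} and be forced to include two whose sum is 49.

21

Group the elements by complementary pair {x, 49−x}: {10,39}, {11,38}, {12,37}, …, giving 15 two-element pairs and 5 integers whose partner 49−x falls outside [10,44].
Treating each of those 20 groups as a pigeonhole, one can pick one integer per group — 20 integers — with no two summing to 49.
The 21st integer lands in an occupied pair, forcing a sum of 49.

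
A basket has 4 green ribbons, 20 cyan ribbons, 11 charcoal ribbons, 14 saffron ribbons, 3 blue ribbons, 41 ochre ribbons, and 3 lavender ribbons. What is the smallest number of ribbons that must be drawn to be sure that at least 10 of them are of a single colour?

47

Pigeonhole: the 7 colours are the holes; the ribbons drawn are the pigeons.
To avoid 10 of any one colour, the worst case takes at most 9 of each colour, or every ribbon of a colour that has fewer than 9.
That gives 4 + 9 + 9 + 9 + 3 + 9 + 3 = 46 ribbons with no colour reaching 10.
The next ribbon forces some colour to 10, so 46 + 1 = 47.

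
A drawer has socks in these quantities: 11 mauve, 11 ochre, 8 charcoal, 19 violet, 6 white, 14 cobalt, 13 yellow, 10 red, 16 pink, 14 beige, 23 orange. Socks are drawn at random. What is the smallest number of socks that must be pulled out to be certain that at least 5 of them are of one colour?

By the pigeonhole principle, the 11 colours are the holes; the socks drawn are the pigeons.
To avoid 5 of any one colour, the worst case takes at most 4 of each colour.
That gives 4 + 4 + 4 + 4 + 4 + 4 + 4 + 4 + 4 + 4 + 4 = 44 socks with no colour reaching 5.
The next sock forces some colour to 5, so 44 + 1 = 45.

45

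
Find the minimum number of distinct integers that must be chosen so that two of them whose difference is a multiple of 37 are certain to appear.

Integers whose pairwise differences are multiples of 37 are exactly those sharing a remainder mod 37. The 37 residue classes mod 37 are the pigeonholes.
With 37 integers one could put 1 in each residue class and have no class reach 2.
The 38th integer pushes some class to 2, so 37·1 + 1 = 38.

38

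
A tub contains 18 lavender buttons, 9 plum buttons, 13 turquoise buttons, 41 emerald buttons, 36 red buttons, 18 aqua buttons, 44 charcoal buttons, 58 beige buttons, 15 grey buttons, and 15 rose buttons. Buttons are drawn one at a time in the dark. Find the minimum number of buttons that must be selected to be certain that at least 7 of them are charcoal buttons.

In the worst case for collecting charcoal buttons, every non-charcoal button comes out first.
There are 18 + 9 + 13 + 41 + 36 + 18 + 58 + 15 + 15 = 223 non-charcoal buttons altogether.
After those, each further button must be charcoal, so 223 + 7 = 230 draws guarantee 7 charcoal buttons.

230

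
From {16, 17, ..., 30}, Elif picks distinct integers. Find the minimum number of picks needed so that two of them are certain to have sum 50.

A set avoiding the sum 50 can contain at most one of each pair {x, 50−x}, plus the 5 elements whose complement lies outside the range or equal to its own complement.
The integers 16, …, 25 (10 of them) are such a set: any two sum to at least 16+17 = 33 and at most 24+25 = 49 < 50.
Any 11th integer completes one of the 5 pairs, so 11 choices force a sum of 50.

11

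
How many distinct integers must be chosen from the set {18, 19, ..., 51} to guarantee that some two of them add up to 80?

24

A set avoiding the sum 80 can contain at most one of each pair {x, 80−x}, plus the 12 elements whose complement lies outside the range or equal to its own complement.
The integers 18, …, 40 (23 of them) are such a set: any two sum to at least 18+19 = 37 and at most 39+40 = 79 < 80.
Pigeonhole: any 24th integer completes one of the 11 pairs, so 24 choices force a sum of 80.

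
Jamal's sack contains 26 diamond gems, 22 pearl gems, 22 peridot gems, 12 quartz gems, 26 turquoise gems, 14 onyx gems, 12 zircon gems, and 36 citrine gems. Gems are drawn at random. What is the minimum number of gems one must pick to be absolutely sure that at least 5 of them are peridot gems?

In the worst case for collecting peridot gems, every non-peridot gem comes out first.
There are 26 + 22 + 12 + 26 + 14 + 12 + 36 = 148 non-peridot gems altogether.
After those, each further gem must be peridot, so 148 + 5 = 153 draws guarantee 5 peridot gems.

153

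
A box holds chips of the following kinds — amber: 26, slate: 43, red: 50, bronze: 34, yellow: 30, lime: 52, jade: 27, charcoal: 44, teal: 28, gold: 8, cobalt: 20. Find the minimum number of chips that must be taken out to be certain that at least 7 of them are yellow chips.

339

In the worst case for collecting yellow chips, every non-yellow chip comes out first.
There are 26 + 43 + 50 + 34 + 52 + 27 + 44 + 28 + 8 + 20 = 332 non-yellow chips altogether.
After those, each further chip must be yellow, so 332 + 7 = 339 draws guarantee 7 yellow chips.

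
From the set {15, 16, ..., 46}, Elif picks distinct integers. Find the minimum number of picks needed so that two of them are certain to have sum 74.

24

A set avoiding the sum 74 can contain at most one of each pair {x, 74−x}, plus the 14 elements whose complement lies outside the range or equal to its own complement.
The integers 15, …, 37 (23 of them) are such a set: any two sum to at least 15+16 = 31 and at most 36+37 = 73 < 74.
By the pigeonhole principle, any 24th integer completes one of the 9 pairs, so 24 choices force a sum of 74.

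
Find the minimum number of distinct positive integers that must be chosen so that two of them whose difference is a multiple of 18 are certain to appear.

19

Integers whose pairwise differences are multiples of 18 are exactly those sharing a remainder mod 18. Pigeonhole: the 18 residue classes mod 18 are the pigeonholes.
With 18 integers one could put 1 in each residue class and have no class reach 2.
The 19th integer pushes some class to 2, so 18·1 + 1 = 19.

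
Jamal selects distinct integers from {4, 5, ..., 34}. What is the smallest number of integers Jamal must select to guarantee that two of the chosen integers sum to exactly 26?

23

Group the elements by complementary pair {x, 26−x}: {4,22}, {5,21}, {6,20}, …, giving 9 two-element pairs, the single value 13 (it cannot pair with itself since the integers are distinct), and 12 integers whose partner 26−x falls outside [4,34].
Pigeonhole: treating each of those 22 groups as a pigeonhole, one can pick one integer per group — 22 integers — with no two summing to 26.
The 23rd integer lands in an occupied pair, forcing a sum of 26.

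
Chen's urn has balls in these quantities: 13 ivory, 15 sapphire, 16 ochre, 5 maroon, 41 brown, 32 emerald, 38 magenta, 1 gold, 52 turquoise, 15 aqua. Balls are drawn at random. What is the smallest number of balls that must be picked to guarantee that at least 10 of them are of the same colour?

An adversary could hand out at most 9 balls per colour (maroon, gold run out sooner): 9 + 9 + 9 + 5 + 9 + 9 + 9 + 1 + 9 + 9 = 78 balls and still no colour has 10.
Pigeonhole: one more ball lands in a colour already at 9, so 79 draws are enough and 78 are not.

79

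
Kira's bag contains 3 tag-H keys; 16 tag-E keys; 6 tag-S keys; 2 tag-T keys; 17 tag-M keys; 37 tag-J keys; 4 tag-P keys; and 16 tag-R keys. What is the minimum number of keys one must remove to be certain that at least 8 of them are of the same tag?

44

Pigeonhole: put each drawn key into a box by tag. The largest draw with every box below 8 takes min(count, 7) from each tag; tags with fewer than 7 contribute all they have.
Σ min(cᵢ, 7) = 3 + 7 + 6 + 2 + 7 + 7 + 4 + 7 = 43.
Draw number 43 + 1 = 44 must push one box to 8.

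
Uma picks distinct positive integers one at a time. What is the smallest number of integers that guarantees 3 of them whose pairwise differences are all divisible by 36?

73

Integers whose pairwise differences are multiples of 36 are exactly those sharing a remainder mod 36. By the pigeonhole principle, the 36 residue classes mod 36 are the pigeonholes.
With 72 integers one could put 2 in each residue class and have no class reach 3.
The 73rd integer pushes some class to 3, so 36·2 + 1 = 73.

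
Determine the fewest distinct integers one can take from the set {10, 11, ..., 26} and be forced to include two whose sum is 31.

12

Two chosen integers sum to 31 exactly when both halves of some pair {x, 31−x} with 10 ≤ x ≤ 31−x ≤ 21 are chosen — 6 such pairs.
The remaining 5 elements (those with no distinct partner in range) can never complete a 31-sum, so the worst case takes all of them and one from each pair: 5 + 6 = 11.
The 12th integer has to be the second member of some pair, so 11 + 1 = 12.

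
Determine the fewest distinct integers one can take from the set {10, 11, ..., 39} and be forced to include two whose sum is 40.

21

Group the elements by complementary pair {x, 40−x}: {10,30}, {11,29}, {12,28}, …, giving 10 two-element pairs; the single value 20 (it cannot pair with itself since the integers are distinct); and 9 integers whose partner 40−x falls outside [10,39].
Treating each of those 20 groups as a pigeonhole, one can pick one integer per group — 20 integers — with no two summing to 40.
The 21st integer lands in an occupied pair, forcing a sum of 40.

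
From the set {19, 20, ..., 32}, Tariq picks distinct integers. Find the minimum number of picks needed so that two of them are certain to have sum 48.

A set avoiding the sum 48 can contain at most one of each pair {x, 48−x}, plus the 4 elements whose complement lies outside the range or equal to its own complement.
The integers 24, …, 32 (9 of them) are such a set: any two sum to at least 24+25 = 49 > 48.
Pigeonhole: any 10th integer completes one of the 5 pairs, so 10 choices force a sum of 48.

10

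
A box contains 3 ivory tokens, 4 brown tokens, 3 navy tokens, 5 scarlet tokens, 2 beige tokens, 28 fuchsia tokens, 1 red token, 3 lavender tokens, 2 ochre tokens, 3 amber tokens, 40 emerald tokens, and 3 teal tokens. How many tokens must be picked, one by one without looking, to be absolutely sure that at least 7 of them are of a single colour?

42

By pigeonhole, the 12 colours are the holes; the tokens drawn are the pigeons.
To avoid 7 of any one colour, the worst case takes at most 6 of each colour, or every token of a colour that has fewer than 6.
That gives 3 + 4 + 3 + 5 + 2 + 6 + 1 + 3 + 2 + 3 + 6 + 3 = 41 tokens with no colour reaching 7.
The next token forces some colour to 7, so 41 + 1 = 42.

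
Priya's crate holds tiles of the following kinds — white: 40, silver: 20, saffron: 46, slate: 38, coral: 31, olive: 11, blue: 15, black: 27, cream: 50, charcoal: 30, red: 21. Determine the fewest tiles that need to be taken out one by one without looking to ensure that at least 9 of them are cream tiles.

288

In the worst case for collecting cream tiles, every non-cream tile comes out first.
There are 40 + 20 + 46 + 38 + 31 + 11 + 15 + 27 + 30 + 21 = 279 non-cream tiles altogether.
After those, each further tile must be cream, so 279 + 9 = 288 draws guarantee 9 cream tiles.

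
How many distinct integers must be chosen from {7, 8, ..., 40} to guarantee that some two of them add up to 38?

23

A set avoiding the sum 38 can contain at most one of each pair {x, 38−x}, plus the 10 elements whose complement lies outside the range or equal to its own complement.
The integers 19, …, 40 (22 of them) are such a set: any two sum to at least 19+20 = 39 > 38.
Pigeonhole: any 23rd integer completes one of the 12 pairs, so 23 choices force a sum of 38.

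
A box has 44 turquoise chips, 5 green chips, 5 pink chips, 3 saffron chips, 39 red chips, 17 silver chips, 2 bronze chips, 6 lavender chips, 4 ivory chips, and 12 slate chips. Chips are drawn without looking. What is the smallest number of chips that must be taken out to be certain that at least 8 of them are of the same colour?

54

Put each drawn chip into a box by colour. The largest draw with every box below 8 takes min(count, 7) from each colour; colours with fewer than 7 contribute all they have.
Σ min(cᵢ, 7) = 7 + 5 + 5 + 3 + 7 + 7 + 2 + 6 + 4 + 7 = 53.
Draw number 53 + 1 = 54 must push one box to 8.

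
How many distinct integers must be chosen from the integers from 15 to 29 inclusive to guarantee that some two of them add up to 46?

10

A set avoiding the sum 46 can contain at most one of each pair {x, 46−x}, plus the 3 elements whose complement lies outside the range or equal to its own complement.
The integers 15, …, 23 (9 of them) are such a set: any two sum to at least 15+16 = 31 and at most 22+23 = 45 < 46.
Any 10th integer completes one of the 6 pairs, so 10 choices force a sum of 46.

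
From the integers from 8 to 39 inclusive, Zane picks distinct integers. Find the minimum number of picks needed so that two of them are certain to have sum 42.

Two chosen integers sum to 42 exactly when both halves of some pair {x, 42−x} with 8 ≤ x ≤ 42−x ≤ 34 are chosen — 13 such pairs.
The remaining 6 elements (those with no distinct partner in range) can never complete a 42-sum, so the worst case takes all of them and one from each pair: 6 + 13 = 19.
By the pigeonhole principle, the 20th integer has to be the second member of some pair, so 19 + 1 = 20.

20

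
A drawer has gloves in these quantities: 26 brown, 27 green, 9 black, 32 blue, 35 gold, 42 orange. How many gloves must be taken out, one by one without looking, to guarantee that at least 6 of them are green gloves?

In the worst case for collecting green gloves, every non-green glove comes out first.
There are 26 + 9 + 32 + 35 + 42 = 144 non-green gloves altogether.
After those, each further glove must be green, so 144 + 6 = 150 draws guarantee 6 green gloves.

150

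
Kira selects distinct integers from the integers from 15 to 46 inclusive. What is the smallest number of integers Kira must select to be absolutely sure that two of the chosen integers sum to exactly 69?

Group the elements by complementary pair {x, 69−x}: {23,46}, {24,45}, {25,44}, …, giving 12 two-element pairs and 8 integers whose partner 69−x falls outside [15,46].
Pigeonhole: treating each of those 20 groups as a pigeonhole, one can pick one integer per group — 20 integers — with no two summing to 69.
The 21st integer lands in an occupied pair, forcing a sum of 69.

21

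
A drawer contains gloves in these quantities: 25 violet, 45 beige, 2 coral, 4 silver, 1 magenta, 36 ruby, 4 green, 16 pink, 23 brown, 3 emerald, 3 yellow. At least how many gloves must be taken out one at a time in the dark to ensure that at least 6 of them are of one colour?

43

Pigeonhole: the 11 colours are the holes; the gloves drawn are the pigeons.
To avoid 6 of any one colour, the worst case takes at most 5 of each colour, or every glove of a colour that has fewer than 5.
That gives 5 + 5 + 2 + 4 + 1 + 5 + 4 + 5 + 5 + 3 + 3 = 42 gloves with no colour reaching 6.
The next glove forces some colour to 6, so 42 + 1 = 43.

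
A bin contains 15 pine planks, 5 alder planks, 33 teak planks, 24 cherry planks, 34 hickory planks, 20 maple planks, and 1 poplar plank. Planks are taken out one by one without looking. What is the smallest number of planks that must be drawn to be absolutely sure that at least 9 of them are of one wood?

An adversary could hand out at most 8 planks per wood (alder, poplar run out sooner): 8 + 5 + 8 + 8 + 8 + 8 + 1 = 46 planks and still no wood has 9.
By the pigeonhole principle, one more plank lands in a wood already at 8, so 47 draws are enough and 46 are not.

47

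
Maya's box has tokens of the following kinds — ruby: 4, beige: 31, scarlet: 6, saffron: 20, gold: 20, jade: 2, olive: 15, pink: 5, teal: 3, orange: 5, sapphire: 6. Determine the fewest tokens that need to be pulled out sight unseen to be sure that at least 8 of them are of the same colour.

The 11 colours are the holes; the tokens drawn are the pigeons.
To avoid 8 of any one colour, the worst case takes at most 7 of each colour, or every token of a colour that has fewer than 7.
That gives 4 + 7 + 6 + 7 + 7 + 2 + 7 + 5 + 3 + 5 + 6 = 59 tokens with no colour reaching 8.
The next token forces some colour to 8, so 59 + 1 = 60.

60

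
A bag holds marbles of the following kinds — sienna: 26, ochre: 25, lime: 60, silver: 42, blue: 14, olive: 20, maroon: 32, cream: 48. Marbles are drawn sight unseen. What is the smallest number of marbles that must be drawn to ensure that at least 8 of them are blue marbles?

261

In the worst case for collecting blue marbles, every non-blue marble comes out first.
There are 26 + 25 + 60 + 42 + 20 + 32 + 48 = 253 non-blue marbles altogether.
After those, each further marble must be blue, so 253 + 8 = 261 draws guarantee 8 blue marbles.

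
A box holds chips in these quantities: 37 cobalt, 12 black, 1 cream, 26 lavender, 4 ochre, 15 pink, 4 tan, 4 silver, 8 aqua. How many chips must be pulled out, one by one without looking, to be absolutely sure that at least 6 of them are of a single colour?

An adversary could hand out at most 5 chips per colour (4 colours run out sooner): 5 + 5 + 1 + 5 + 4 + 5 + 4 + 4 + 5 = 38 chips and still no colour has 6.
Pigeonhole: one more chip lands in a colour already at 5, so 39 draws are enough and 38 are not.

39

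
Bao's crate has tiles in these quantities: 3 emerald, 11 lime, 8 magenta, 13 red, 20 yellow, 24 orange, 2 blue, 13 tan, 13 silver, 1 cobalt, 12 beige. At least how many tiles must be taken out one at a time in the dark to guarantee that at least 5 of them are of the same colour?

39

Put each drawn tile into a box by colour. The largest draw with every box below 5 takes min(count, 4) from each colour; colours with fewer than 4 contribute all they have.
Σ min(cᵢ, 4) = 3 + 4 + 4 + 4 + 4 + 4 + 2 + 4 + 4 + 1 + 4 = 38.
Draw number 38 + 1 = 39 must push one box to 5.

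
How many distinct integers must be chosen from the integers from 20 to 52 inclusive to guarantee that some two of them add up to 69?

Group the elements by complementary pair {x, 69−x}: {20,49}, {21,48}, {22,47}, …, giving 15 two-element pairs and 3 integers whose partner 69−x falls outside [20,52].
By the pigeonhole principle, treating each of those 18 groups as a pigeonhole, one can pick one integer per group — 18 integers — with no two summing to 69.
The 19th integer lands in an occupied pair, forcing a sum of 69.

19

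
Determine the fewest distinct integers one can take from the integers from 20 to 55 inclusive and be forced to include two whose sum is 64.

25

Two chosen integers sum to 64 exactly when both halves of some pair {x, 64−x} with 20 ≤ x ≤ 64−x ≤ 44 are chosen — 12 such pairs.
The remaining 12 elements (those with no distinct partner in range) can never complete a 64-sum, so the worst case takes all of them and one from each pair: 12 + 12 = 24.
The 25th integer has to be the second member of some pair, so 24 + 1 = 25.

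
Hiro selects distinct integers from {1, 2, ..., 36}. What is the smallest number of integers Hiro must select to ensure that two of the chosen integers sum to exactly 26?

Two chosen integers sum to 26 exactly when both halves of some pair {x, 26−x} with 1 ≤ x ≤ 26−x ≤ 25 are chosen — 12 such pairs.
The remaining 12 elements (those with no distinct partner in range) can never complete a 26-sum, so the worst case takes all of them and one from each pair: 12 + 12 = 24.
The 25th integer has to be the second member of some pair, so 24 + 1 = 25.

25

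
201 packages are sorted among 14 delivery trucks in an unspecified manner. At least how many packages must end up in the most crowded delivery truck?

Pigeonhole: the 14 delivery trucks are the holes and the 201 packages are the pigeons.
If every delivery truck held at most 14 packages, the total would be at most 14 × 14 = 196, which is less than 201.
So some delivery truck holds at least ⌈201/14⌉ = 15 packages.

15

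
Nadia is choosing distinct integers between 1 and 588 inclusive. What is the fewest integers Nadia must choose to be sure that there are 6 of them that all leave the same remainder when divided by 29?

146

The 29 residue classes mod 29 are the pigeonholes.
With 145 integers one could put 5 in each residue class and have no class reach 6.
The 146th integer pushes some class to 6, so 29·5 + 1 = 146.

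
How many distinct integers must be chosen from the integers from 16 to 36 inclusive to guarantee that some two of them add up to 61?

A set avoiding the sum 61 can contain at most one of each pair {x, 61−x}, plus the 9 elements whose complement lies outside the range.
The integers 16, …, 30 (15 of them) are such a set: any two sum to at least 16+17 = 33 and at most 29+30 = 59 < 61.
By pigeonhole, any 16th integer completes one of the 6 pairs, so 16 choices force a sum of 61.

16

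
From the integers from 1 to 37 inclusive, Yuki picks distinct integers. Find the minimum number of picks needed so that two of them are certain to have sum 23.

Two chosen integers sum to 23 exactly when both halves of some pair {x, 23−x} with 1 ≤ x ≤ 23−x ≤ 22 are chosen — 11 such pairs.
The remaining 15 elements (those with no distinct partner in range) can never complete a 23-sum, so the worst case takes all of them and one from each pair: 15 + 11 = 26.
By the pigeonhole principle, the 27th integer has to be the second member of some pair, so 26 + 1 = 27.

27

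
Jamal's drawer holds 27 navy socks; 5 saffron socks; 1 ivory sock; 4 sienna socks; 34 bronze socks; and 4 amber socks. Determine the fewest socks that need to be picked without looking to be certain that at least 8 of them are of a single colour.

An adversary could hand out at most 7 socks per colour (4 colours run out sooner): 7 + 5 + 1 + 4 + 7 + 4 = 28 socks and still no colour has 8.
One more sock lands in a colour already at 7, so 29 draws are enough and 28 are not.

29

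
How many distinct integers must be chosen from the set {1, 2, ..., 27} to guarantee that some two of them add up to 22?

Two chosen integers sum to 22 exactly when both halves of some pair {x, 22−x} with 1 ≤ x ≤ 22−x ≤ 21 are chosen — 10 such pairs.
The remaining 7 elements (those with no distinct partner in range) can never complete a 22-sum, so the worst case takes all of them and one from each pair: 7 + 10 = 17.
Pigeonhole: the 18th integer has to be the second member of some pair, so 17 + 1 = 18.

18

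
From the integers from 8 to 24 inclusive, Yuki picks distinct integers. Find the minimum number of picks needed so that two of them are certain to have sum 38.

13

Two chosen integers sum to 38 exactly when both halves of some pair {x, 38−x} with 14 ≤ x ≤ 38−x ≤ 24 are chosen — 5 such pairs.
The remaining 7 elements (those with no distinct partner in range) can never complete a 38-sum, so the worst case takes all of them and one from each pair: 7 + 5 = 12.
The 13th integer has to be the second member of some pair, so 12 + 1 = 13.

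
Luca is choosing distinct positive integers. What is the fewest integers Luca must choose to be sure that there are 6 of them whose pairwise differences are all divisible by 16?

Integers whose pairwise differences are multiples of 16 are exactly those sharing a remainder mod 16. The 16 residue classes mod 16 are the pigeonholes.
With 80 integers one could put 5 in each residue class and have no class reach 6.
The 81st integer pushes some class to 6, so 16·5 + 1 = 81.

81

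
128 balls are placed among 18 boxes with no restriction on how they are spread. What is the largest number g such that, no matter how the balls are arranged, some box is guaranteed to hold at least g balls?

8

By the pigeonhole principle, the 18 boxes are the holes and the 128 balls are the pigeons.
If every box held at most 7 balls, the total would be at most 18 × 7 = 126, which is less than 128.
So some box holds at least ⌈128/18⌉ = 8 balls.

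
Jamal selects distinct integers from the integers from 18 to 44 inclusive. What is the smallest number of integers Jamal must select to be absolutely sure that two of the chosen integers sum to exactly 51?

Two chosen integers sum to 51 exactly when both halves of some pair {x, 51−x} with 18 ≤ x ≤ 51−x ≤ 33 are chosen — 8 such pairs.
The remaining 11 elements (those with no distinct partner in range) can never complete a 51-sum, so the worst case takes all of them and one from each pair: 11 + 8 = 19.
The 20th integer has to be the second member of some pair, so 19 + 1 = 20.

20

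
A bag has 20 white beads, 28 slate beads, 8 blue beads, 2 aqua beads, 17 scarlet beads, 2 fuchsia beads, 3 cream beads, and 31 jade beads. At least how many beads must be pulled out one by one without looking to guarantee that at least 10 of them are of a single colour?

52

The 8 colours are the holes; the beads drawn are the pigeons.
To avoid 10 of any one colour, the worst case takes at most 9 of each colour, or every bead of a colour that has fewer than 9.
That gives 9 + 9 + 8 + 2 + 9 + 2 + 3 + 9 = 51 beads with no colour reaching 10.
The next bead forces some colour to 10, so 51 + 1 = 52.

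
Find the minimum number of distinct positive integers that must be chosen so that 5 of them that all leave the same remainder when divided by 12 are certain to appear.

The 12 residue classes mod 12 are the pigeonholes.
With 48 integers one could put 4 in each residue class and have no class reach 5.
The 49th integer pushes some class to 5, so 12·4 + 1 = 49.

49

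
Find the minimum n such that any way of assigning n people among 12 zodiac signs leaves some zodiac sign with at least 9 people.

With 96 people one could put exactly 8 in each of the 12 zodiac signs, and no zodiac sign would reach 9.
Pigeonhole: one more person must land in a zodiac sign that already has 8, giving it 9.
So 12 × 8 + 1 = 97 people are required.

97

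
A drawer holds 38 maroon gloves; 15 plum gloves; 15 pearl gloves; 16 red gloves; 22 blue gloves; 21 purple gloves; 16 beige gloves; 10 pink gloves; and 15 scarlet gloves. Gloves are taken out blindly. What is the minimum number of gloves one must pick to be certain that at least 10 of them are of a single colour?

82

The 9 colours are the holes; the gloves drawn are the pigeons.
To avoid 10 of any one colour, the worst case takes at most 9 of each colour.
That gives 9 + 9 + 9 + 9 + 9 + 9 + 9 + 9 + 9 = 81 gloves with no colour reaching 10.
The next glove forces some colour to 10, so 81 + 1 = 82.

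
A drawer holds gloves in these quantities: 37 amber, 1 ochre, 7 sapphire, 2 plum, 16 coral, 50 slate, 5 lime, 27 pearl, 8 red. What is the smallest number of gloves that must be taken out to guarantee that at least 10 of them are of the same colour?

Put each drawn glove into a box by colour. The largest draw with every box below 10 takes min(count, 9) from each colour; colours with fewer than 9 contribute all they have.
Σ min(cᵢ, 9) = 9 + 1 + 7 + 2 + 9 + 9 + 5 + 9 + 8 = 59.
Draw number 59 + 1 = 60 must push one box to 10.

60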